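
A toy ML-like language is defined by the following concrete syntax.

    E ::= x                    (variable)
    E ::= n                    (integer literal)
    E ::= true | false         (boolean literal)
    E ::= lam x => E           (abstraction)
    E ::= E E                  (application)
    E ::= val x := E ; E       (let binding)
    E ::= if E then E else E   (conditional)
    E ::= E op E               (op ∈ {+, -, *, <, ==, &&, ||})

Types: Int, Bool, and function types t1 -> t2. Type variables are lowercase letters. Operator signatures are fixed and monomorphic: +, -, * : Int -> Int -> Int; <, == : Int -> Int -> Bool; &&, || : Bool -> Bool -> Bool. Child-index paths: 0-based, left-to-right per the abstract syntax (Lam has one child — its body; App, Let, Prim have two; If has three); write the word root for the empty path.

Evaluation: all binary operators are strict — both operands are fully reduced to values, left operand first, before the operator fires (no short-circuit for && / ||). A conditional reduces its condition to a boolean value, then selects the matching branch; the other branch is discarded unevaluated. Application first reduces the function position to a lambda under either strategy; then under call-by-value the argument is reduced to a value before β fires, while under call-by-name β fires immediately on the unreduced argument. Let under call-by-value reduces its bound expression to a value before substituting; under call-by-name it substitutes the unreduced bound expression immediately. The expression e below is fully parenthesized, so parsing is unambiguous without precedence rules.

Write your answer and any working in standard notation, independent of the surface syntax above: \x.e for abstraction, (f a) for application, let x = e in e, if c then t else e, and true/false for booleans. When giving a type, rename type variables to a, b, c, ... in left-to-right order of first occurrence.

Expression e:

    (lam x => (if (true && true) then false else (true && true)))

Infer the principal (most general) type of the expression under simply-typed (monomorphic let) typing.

Derivation:
  unify Bool ~ Bool
  unify Bool ~ Bool
  unify Bool ~ Bool
  unify Bool ~ Bool
  unify Bool ~ Bool
  unify Bool ~ Bool
\x._ : a -> Bool

Answer: a -> Bool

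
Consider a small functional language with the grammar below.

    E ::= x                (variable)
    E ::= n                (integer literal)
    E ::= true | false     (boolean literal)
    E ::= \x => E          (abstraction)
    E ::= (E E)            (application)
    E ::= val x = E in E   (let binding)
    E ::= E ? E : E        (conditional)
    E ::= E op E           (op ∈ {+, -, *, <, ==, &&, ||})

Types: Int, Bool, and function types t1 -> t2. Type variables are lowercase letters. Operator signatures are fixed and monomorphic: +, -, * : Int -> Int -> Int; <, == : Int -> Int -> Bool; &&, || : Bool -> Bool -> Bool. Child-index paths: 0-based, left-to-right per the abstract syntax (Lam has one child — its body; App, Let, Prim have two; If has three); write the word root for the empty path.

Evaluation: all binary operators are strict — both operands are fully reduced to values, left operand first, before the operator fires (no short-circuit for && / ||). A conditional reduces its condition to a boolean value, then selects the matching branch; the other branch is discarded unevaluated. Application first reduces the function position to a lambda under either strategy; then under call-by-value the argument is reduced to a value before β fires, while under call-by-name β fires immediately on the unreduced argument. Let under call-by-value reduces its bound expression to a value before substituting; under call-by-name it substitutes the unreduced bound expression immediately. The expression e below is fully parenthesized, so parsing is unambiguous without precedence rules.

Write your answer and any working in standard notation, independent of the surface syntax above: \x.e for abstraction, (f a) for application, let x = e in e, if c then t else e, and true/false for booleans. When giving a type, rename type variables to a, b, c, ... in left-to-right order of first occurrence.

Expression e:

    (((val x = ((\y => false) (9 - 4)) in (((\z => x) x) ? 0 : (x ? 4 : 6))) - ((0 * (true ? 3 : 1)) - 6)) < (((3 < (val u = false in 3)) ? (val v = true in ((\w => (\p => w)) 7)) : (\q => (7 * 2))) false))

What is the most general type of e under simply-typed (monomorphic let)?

Answer: Bool

Trace:
\y._ : a -> Bool
  unify Int ~ Int
  unify Int ~ Int
  unify a -> Bool ~ Int -> b
  unify a ~ Int
  unify Bool ~ b
_ _ : Bool
let x : Bool
x : Bool
\z._ : c -> Bool
x : Bool
  unify c -> Bool ~ Bool -> d
  unify c ~ Bool
  unify Bool ~ d
_ _ : Bool
  unify Bool ~ Bool
x : Bool
  unify Bool ~ Bool
  unify Int ~ Int
  unify Int ~ Int
  unify Int ~ Int
  unify Int ~ Int
  unify Bool ~ Bool
  unify Int ~ Int
  unify Int ~ Int
  unify Int ~ Int
  unify Int ~ Int
  unify Int ~ Int
  unify Int ~ Int
  unify Int ~ Int
let u : Bool
  unify Int ~ Int
  unify Bool ~ Bool
let v : Bool
w : e
\p._ : f -> e
\w._ : e -> f -> e
  unify e -> f -> e ~ Int -> g
  unify e ~ Int
  unify f -> Int ~ g
_ _ : f -> Int
  unify Int ~ Int
  unify Int ~ Int
\q._ : h -> Int
  unify f -> Int ~ h -> Int
  unify f ~ h
  unify Int ~ Int
  unify h -> Int ~ Bool -> i
  unify h ~ Bool
  unify Int ~ i
_ _ : Int
  unify Int ~ Int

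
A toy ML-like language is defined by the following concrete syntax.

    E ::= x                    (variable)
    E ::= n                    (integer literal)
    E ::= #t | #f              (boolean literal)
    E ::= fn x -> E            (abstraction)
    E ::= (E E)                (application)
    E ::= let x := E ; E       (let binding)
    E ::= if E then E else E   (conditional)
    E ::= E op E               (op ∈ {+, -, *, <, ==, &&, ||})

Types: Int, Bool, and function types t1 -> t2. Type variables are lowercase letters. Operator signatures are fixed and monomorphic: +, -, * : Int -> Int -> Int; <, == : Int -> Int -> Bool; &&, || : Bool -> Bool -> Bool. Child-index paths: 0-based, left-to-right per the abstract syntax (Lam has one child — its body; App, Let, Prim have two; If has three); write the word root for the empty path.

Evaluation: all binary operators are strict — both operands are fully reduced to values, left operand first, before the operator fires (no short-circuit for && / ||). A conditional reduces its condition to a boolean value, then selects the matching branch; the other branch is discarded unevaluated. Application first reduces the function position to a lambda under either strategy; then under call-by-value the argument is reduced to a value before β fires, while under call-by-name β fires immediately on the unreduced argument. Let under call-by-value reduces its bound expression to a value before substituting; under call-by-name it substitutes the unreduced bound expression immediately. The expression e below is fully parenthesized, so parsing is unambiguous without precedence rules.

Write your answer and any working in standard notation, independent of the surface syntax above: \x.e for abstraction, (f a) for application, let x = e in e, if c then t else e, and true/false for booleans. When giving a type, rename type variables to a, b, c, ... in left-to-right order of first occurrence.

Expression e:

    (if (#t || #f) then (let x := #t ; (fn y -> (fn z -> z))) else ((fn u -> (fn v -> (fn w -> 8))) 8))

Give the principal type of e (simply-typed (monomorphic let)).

Trace:
  unify Bool ~ Bool
  unify Bool ~ Bool
  unify Bool ~ Bool
let x : Bool
z : b
\z._ : b -> b
\y._ : a -> b -> b
\w._ : e -> Int
\v._ : d -> e -> Int
\u._ : c -> d -> e -> Int
  unify c -> d -> e -> Int ~ Int -> f
  unify c ~ Int
  unify d -> e -> Int ~ f
_ _ : d -> e -> Int
  unify a -> b -> b ~ d -> e -> Int
  unify a ~ d
  unify b -> b ~ e -> Int
  unify b ~ e
  unify e ~ Int

Answer: a -> Int -> Int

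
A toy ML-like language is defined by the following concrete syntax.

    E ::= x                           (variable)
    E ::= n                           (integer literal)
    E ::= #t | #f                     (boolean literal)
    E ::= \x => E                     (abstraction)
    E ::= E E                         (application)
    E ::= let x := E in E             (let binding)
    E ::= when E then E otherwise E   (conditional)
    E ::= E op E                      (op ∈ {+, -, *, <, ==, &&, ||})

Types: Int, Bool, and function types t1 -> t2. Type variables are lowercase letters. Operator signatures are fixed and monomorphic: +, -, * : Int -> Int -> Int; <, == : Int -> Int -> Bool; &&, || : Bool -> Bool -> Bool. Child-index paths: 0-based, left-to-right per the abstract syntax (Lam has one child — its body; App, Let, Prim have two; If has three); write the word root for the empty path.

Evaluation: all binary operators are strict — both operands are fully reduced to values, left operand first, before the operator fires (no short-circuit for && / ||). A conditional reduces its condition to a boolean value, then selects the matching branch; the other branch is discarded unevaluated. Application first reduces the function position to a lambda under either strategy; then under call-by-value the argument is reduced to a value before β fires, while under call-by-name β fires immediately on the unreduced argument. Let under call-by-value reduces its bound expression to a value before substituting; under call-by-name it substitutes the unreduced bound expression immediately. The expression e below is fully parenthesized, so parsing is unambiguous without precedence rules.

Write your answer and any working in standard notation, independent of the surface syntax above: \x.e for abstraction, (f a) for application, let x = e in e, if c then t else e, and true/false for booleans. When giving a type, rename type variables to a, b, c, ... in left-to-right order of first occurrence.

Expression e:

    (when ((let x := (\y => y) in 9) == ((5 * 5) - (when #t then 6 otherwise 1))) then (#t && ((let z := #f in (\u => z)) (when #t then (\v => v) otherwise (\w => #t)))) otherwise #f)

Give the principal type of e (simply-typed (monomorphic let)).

Working:
y : a
\y._ : a -> a
let x : a -> a
  unify Int ~ Int
  unify Int ~ Int
  unify Int ~ Int
  unify Int ~ Int
  unify Bool ~ Bool
  unify Int ~ Int
  unify Int ~ Int
  unify Int ~ Int
  unify Bool ~ Bool
  unify Bool ~ Bool
let z : Bool
z : Bool
\u._ : b -> Bool
  unify Bool ~ Bool
v : c
\v._ : c -> c
\w._ : d -> Bool
  unify c -> c ~ d -> Bool
  unify c ~ d
  unify d ~ Bool
  unify b -> Bool ~ (Bool -> Bool) -> e
  unify b ~ Bool -> Bool
  unify Bool ~ e
_ _ : Bool
  unify Bool ~ Bool
  unify Bool ~ Bool

Answer: Bool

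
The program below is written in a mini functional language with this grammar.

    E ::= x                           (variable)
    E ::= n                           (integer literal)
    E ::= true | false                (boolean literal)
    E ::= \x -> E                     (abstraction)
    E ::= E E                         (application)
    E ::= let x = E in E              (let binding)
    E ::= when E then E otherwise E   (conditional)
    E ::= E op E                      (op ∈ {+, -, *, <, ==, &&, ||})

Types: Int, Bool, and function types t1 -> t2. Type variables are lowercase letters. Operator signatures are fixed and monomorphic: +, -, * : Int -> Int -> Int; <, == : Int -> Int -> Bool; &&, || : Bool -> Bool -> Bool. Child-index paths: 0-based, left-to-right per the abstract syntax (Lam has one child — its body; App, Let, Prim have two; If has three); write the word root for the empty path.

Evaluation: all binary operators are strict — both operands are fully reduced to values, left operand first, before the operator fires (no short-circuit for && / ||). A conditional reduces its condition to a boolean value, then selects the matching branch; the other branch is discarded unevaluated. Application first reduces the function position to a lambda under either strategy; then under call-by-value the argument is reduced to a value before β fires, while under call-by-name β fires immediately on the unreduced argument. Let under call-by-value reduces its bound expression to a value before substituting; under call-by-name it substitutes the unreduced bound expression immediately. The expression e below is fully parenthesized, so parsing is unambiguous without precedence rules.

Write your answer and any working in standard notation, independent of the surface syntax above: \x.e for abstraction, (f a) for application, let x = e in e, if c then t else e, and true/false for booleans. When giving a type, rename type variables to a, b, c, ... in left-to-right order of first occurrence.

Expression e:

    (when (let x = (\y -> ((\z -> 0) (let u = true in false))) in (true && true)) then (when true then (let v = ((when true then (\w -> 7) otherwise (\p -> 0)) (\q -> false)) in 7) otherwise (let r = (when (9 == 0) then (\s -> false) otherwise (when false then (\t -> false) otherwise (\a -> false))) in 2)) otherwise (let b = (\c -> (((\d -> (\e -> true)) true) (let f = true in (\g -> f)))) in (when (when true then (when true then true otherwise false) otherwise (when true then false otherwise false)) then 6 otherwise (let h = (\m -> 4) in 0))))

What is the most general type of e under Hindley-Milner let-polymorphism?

Working:
\z._ : b -> Int
let u : Bool
  unify b -> Int ~ Bool -> c
  unify b ~ Bool
  unify Int ~ c
_ _ : Int
\y._ : a -> Int
let x : forall. a -> Int
  unify Bool ~ Bool
  unify Bool ~ Bool
  unify Bool ~ Bool
  unify Bool ~ Bool
  unify Bool ~ Bool
\w._ : d -> Int
\p._ : e -> Int
  unify d -> Int ~ e -> Int
  unify d ~ e
  unify Int ~ Int
\q._ : f -> Bool
  unify e -> Int ~ (f -> Bool) -> g
  unify e ~ f -> Bool
  unify Int ~ g
_ _ : Int
let v : Int
  unify Int ~ Int
  unify Int ~ Int
  unify Bool ~ Bool
\s._ : h -> Bool
  unify Bool ~ Bool
\t._ : i -> Bool
\a._ : j -> Bool
  unify i -> Bool ~ j -> Bool
  unify i ~ j
  unify Bool ~ Bool
  unify h -> Bool ~ j -> Bool
  unify h ~ j
  unify Bool ~ Bool
let r : forall. j -> Bool
  unify Int ~ Int
\e._ : m -> Bool
\d._ : l -> m -> Bool
  unify l -> m -> Bool ~ Bool -> n
  unify l ~ Bool
  unify m -> Bool ~ n
_ _ : m -> Bool
let f : Bool
f : Bool
\g._ : o -> Bool
  unify m -> Bool ~ (o -> Bool) -> p
  unify m ~ o -> Bool
  unify Bool ~ p
_ _ : Bool
\c._ : k -> Bool
let b : forall. k -> Bool
  unify Bool ~ Bool
  unify Bool ~ Bool
  unify Bool ~ Bool
  unify Bool ~ Bool
  unify Bool ~ Bool
  unify Bool ~ Bool
  unify Bool ~ Bool
\m._ : q -> Int
let h : forall. q -> Int
  unify Int ~ Int
  unify Int ~ Int

Answer: Int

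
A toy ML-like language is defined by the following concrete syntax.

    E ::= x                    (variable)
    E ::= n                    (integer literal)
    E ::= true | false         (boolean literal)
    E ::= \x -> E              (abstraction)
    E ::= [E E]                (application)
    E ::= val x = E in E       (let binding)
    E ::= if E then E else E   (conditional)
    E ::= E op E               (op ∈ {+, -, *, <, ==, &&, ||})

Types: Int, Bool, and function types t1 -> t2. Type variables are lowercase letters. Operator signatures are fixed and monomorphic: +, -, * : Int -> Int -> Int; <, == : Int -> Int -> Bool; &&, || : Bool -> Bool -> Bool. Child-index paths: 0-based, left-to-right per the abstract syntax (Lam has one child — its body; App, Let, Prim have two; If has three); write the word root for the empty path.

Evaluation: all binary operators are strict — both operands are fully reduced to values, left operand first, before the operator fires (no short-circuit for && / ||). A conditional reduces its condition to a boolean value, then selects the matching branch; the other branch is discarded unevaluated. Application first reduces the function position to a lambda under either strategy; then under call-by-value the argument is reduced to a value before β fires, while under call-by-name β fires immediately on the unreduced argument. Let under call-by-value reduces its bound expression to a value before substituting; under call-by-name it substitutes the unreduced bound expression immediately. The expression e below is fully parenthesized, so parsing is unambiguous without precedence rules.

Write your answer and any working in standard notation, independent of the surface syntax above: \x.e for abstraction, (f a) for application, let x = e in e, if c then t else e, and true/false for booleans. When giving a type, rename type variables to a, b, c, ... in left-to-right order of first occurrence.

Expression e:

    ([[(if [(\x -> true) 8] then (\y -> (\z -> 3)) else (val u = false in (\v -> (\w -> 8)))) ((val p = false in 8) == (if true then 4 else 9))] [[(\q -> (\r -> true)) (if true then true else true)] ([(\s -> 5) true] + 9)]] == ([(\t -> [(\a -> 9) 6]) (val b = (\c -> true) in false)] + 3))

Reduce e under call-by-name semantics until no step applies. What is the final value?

Trace:
step 0: ((((if ((\x.true) 8) then (\y.(\z.3)) else (let u = false in (\v.(\w.8)))) ((let p = false in 8) == (if true then 4 else 9))) (((\q.(\r.true)) (if true then true else true)) (((\s.5) true) + 9))) == (((\t.((\a.9) 6)) (let b = (\c.true) in false)) + 3))
step 1: [beta@0.0.0.0] ((((if true then (\y.(\z.3)) else (let u = false in (\v.(\w.8)))) ((let p = false in 8) == (if true then 4 else 9))) (((\q.(\r.true)) (if true then true else true)) (((\s.5) true) + 9))) == (((\t.((\a.9) 6)) (let b = (\c.true) in false)) + 3))
step 2: [if@0.0.0] ((((\y.(\z.3)) ((let p = false in 8) == (if true then 4 else 9))) (((\q.(\r.true)) (if true then true else true)) (((\s.5) true) + 9))) == (((\t.((\a.9) 6)) (let b = (\c.true) in false)) + 3))
step 3: [beta@0.0] (((\z.3) (((\q.(\r.true)) (if true then true else true)) (((\s.5) true) + 9))) == (((\t.((\a.9) 6)) (let b = (\c.true) in false)) + 3))
step 4: [beta@0] (3 == (((\t.((\a.9) 6)) (let b = (\c.true) in false)) + 3))
step 5: [beta@1.0] (3 == (((\a.9) 6) + 3))
step 6: [beta@1.0] (3 == (9 + 3))
step 7: [delta@1] (3 == 12)
step 8: [delta@root] false

Answer: false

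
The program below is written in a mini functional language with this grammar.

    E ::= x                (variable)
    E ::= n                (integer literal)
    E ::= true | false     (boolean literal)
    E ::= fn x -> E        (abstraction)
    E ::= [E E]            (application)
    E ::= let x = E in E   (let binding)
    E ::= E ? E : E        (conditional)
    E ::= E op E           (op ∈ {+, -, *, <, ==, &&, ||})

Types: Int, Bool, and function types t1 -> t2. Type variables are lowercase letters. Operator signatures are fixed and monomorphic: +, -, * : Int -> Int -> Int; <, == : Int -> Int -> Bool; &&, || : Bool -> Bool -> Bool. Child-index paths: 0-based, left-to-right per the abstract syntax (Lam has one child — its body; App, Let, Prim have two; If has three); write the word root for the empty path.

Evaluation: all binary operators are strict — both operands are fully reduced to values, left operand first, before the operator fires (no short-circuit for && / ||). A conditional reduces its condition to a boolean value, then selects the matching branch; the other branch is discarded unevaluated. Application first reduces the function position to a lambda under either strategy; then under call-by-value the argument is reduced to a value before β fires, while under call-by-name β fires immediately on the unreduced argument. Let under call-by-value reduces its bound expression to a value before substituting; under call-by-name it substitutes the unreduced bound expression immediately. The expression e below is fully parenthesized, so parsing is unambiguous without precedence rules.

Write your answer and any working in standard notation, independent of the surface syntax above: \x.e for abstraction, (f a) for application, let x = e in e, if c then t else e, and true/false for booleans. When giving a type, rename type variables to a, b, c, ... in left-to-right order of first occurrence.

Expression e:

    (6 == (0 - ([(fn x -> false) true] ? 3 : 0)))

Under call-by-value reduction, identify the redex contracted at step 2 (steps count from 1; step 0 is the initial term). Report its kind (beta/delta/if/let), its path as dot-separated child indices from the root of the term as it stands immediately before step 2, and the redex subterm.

Trace:
step 0: (6 == (0 - (if ((\x.false) true) then 3 else 0)))
step 1: [beta@1.1.0] (6 == (0 - (if false then 3 else 0)))
step 2: [if@1.1] (6 == (0 - 0))

Answer: if at 1.1 : (if false then 3 else 0)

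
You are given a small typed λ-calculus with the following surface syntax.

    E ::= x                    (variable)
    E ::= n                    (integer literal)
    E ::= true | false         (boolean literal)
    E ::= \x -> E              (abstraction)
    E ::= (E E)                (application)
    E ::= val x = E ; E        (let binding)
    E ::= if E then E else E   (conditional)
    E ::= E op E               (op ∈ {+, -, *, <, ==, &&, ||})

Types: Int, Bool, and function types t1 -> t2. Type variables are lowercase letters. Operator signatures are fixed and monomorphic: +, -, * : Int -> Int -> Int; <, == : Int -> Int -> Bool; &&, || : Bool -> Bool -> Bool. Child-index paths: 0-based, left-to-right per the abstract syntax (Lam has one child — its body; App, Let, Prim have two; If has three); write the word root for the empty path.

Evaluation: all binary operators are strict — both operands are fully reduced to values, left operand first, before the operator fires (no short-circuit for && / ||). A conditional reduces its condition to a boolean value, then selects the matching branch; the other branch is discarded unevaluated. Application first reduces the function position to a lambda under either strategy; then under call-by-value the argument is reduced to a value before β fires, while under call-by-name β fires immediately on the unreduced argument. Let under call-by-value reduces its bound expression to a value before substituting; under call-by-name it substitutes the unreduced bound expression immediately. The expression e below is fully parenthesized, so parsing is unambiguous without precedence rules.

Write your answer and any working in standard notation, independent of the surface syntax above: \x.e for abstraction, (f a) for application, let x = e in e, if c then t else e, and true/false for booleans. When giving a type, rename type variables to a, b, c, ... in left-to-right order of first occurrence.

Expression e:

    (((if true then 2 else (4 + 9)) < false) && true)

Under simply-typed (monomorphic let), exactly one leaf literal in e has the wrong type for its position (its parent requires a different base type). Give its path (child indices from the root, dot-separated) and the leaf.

Answer: 0.1 : false

Derivation:
  unify Bool ~ Bool
  unify Int ~ Int
  unify Int ~ Int
  unify Int ~ Int
  unify Int ~ Int
  unify Bool ~ Int
  FAIL: mismatch Bool ~ Int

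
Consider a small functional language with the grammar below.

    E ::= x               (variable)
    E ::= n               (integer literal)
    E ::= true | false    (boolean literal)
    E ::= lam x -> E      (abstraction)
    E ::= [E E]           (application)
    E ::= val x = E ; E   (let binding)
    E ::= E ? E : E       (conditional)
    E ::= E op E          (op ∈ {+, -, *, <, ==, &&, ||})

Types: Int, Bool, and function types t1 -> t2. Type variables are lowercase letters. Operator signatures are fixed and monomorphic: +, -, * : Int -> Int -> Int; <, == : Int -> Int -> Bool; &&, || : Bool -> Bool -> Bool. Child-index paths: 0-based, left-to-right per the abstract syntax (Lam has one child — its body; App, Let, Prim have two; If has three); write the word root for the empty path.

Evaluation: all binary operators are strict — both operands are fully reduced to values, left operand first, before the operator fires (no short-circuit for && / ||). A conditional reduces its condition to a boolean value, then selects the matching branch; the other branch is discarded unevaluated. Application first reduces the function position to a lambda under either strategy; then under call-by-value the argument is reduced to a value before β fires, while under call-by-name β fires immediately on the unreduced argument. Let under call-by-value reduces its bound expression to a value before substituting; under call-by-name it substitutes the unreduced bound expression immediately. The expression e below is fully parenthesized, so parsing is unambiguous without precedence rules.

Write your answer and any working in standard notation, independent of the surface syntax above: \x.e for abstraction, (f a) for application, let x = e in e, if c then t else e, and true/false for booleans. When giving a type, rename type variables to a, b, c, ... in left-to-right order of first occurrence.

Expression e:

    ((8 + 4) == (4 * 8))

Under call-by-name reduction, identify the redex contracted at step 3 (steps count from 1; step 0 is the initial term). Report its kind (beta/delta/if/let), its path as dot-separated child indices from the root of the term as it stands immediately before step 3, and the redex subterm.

Trace:
step 0: ((8 + 4) == (4 * 8))
step 1: [delta@0] (12 == (4 * 8))
step 2: [delta@1] (12 == 32)
step 3: [delta@root] false

Answer: delta at root : (12 == 32)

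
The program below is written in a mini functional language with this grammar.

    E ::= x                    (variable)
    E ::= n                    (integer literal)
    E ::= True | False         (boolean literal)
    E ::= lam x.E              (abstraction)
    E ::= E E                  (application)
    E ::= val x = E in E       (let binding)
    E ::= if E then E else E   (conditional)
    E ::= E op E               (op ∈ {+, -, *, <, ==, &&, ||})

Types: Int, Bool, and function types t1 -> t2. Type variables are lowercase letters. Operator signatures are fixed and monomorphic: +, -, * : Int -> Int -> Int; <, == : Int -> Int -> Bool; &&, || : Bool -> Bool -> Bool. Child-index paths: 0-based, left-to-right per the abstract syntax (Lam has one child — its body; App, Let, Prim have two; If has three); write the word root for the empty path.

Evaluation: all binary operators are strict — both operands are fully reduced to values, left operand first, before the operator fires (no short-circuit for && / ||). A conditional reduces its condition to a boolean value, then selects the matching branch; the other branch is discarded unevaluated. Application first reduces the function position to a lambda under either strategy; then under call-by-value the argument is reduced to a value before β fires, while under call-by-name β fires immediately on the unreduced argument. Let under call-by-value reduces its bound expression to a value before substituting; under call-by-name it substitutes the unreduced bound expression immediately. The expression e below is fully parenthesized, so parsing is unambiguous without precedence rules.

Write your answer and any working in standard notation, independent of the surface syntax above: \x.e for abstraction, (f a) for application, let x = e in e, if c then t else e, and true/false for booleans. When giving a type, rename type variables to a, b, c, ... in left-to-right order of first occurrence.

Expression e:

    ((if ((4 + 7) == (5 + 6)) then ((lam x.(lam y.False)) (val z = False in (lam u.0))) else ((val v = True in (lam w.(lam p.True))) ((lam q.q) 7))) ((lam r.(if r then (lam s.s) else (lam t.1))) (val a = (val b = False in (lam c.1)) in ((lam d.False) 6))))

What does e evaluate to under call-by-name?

Answer: false

Derivation:
step 0: ((if ((4 + 7) == (5 + 6)) then ((\x.(\y.false)) (let z = false in (\u.0))) else ((let v = true in (\w.(\p.true))) ((\q.q) 7))) ((\r.(if r then (\s.s) else (\t.1))) (let a = (let b = false in (\c.1)) in ((\d.false) 6))))
step 1: [delta@0.0.0] ((if (11 == (5 + 6)) then ((\x.(\y.false)) (let z = false in (\u.0))) else ((let v = true in (\w.(\p.true))) ((\q.q) 7))) ((\r.(if r then (\s.s) else (\t.1))) (let a = (let b = false in (\c.1)) in ((\d.false) 6))))
step 2: [delta@0.0.1] ((if (11 == 11) then ((\x.(\y.false)) (let z = false in (\u.0))) else ((let v = true in (\w.(\p.true))) ((\q.q) 7))) ((\r.(if r then (\s.s) else (\t.1))) (let a = (let b = false in (\c.1)) in ((\d.false) 6))))
step 3: [delta@0.0] ((if true then ((\x.(\y.false)) (let z = false in (\u.0))) else ((let v = true in (\w.(\p.true))) ((\q.q) 7))) ((\r.(if r then (\s.s) else (\t.1))) (let a = (let b = false in (\c.1)) in ((\d.false) 6))))
step 4: [if@0] (((\x.(\y.false)) (let z = false in (\u.0))) ((\r.(if r then (\s.s) else (\t.1))) (let a = (let b = false in (\c.1)) in ((\d.false) 6))))
step 5: [beta@0] ((\y.false) ((\r.(if r then (\s.s) else (\t.1))) (let a = (let b = false in (\c.1)) in ((\d.false) 6))))
step 6: [beta@root] false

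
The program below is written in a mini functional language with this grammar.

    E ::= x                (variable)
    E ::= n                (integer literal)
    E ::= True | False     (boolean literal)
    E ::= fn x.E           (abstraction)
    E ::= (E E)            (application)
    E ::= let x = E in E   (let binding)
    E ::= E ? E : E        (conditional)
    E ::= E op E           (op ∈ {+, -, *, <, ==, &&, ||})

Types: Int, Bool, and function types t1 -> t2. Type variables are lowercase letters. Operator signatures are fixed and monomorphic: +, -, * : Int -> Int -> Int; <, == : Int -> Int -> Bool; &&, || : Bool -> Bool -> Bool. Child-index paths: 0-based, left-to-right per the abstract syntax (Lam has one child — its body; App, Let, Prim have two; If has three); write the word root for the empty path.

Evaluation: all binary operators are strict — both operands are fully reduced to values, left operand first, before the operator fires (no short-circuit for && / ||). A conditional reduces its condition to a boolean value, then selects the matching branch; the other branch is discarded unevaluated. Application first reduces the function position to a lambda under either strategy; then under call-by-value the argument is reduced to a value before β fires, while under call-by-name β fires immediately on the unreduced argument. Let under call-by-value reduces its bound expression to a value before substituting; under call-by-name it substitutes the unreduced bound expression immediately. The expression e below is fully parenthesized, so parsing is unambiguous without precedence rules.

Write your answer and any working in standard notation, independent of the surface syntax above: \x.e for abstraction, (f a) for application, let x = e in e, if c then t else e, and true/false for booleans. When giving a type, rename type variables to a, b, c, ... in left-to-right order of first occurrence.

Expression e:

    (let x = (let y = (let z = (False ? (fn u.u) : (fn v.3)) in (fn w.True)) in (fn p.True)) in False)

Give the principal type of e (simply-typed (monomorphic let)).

Answer: Bool

Trace:
  unify Bool ~ Bool
u : a
\u._ : a -> a
\v._ : b -> Int
  unify a -> a ~ b -> Int
  unify a ~ b
  unify b ~ Int
let z : Int -> Int
\w._ : c -> Bool
let y : c -> Bool
\p._ : d -> Bool
let x : d -> Bool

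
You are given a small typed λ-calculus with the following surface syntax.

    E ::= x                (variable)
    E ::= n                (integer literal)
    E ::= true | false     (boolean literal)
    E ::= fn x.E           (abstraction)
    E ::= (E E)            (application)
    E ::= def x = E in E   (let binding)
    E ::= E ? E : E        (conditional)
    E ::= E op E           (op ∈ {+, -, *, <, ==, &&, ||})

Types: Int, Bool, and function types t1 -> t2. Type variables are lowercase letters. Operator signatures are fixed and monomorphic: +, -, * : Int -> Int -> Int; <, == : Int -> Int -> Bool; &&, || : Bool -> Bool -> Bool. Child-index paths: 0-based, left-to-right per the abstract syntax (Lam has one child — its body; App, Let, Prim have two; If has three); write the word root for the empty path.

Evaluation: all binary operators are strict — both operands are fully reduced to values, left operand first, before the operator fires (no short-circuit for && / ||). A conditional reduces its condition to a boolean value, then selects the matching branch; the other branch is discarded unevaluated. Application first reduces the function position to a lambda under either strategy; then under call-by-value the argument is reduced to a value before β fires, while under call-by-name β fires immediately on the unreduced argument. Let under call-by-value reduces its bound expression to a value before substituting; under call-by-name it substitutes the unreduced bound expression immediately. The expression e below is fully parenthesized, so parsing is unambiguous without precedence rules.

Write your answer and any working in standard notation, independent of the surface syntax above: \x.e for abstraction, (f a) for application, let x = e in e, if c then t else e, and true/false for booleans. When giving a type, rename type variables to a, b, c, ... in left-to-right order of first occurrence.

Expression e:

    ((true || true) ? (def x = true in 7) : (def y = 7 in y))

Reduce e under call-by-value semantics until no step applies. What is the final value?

Trace:
step 0: (if (true || true) then (let x = true in 7) else (let y = 7 in y))
step 1: [delta@0] (if true then (let x = true in 7) else (let y = 7 in y))
step 2: [if@root] (let x = true in 7)
step 3: [let@root] 7

Answer: 7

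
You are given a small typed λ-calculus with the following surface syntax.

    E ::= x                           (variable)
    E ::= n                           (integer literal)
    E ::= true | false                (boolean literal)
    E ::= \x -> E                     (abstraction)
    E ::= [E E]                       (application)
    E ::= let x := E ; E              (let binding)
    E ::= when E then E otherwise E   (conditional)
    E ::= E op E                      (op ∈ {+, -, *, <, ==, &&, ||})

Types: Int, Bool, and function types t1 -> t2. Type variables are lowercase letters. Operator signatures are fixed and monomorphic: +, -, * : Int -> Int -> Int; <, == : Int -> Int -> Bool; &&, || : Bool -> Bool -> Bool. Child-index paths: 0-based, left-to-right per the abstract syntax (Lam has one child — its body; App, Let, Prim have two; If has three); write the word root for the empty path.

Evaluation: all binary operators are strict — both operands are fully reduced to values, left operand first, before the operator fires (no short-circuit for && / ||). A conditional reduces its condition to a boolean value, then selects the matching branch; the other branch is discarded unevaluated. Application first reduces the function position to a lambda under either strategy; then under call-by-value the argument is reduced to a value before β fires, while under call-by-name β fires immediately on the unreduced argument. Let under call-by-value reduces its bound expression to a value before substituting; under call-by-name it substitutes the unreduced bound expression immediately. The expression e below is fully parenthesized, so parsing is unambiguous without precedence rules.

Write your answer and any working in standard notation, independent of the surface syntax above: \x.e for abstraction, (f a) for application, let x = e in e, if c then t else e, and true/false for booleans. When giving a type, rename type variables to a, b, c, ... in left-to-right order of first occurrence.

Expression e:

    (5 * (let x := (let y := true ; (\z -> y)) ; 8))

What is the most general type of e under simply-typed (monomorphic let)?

Answer: Int

Working:
  unify Int ~ Int
let y : Bool
y : Bool
\z._ : a -> Bool
let x : a -> Bool
  unify Int ~ Int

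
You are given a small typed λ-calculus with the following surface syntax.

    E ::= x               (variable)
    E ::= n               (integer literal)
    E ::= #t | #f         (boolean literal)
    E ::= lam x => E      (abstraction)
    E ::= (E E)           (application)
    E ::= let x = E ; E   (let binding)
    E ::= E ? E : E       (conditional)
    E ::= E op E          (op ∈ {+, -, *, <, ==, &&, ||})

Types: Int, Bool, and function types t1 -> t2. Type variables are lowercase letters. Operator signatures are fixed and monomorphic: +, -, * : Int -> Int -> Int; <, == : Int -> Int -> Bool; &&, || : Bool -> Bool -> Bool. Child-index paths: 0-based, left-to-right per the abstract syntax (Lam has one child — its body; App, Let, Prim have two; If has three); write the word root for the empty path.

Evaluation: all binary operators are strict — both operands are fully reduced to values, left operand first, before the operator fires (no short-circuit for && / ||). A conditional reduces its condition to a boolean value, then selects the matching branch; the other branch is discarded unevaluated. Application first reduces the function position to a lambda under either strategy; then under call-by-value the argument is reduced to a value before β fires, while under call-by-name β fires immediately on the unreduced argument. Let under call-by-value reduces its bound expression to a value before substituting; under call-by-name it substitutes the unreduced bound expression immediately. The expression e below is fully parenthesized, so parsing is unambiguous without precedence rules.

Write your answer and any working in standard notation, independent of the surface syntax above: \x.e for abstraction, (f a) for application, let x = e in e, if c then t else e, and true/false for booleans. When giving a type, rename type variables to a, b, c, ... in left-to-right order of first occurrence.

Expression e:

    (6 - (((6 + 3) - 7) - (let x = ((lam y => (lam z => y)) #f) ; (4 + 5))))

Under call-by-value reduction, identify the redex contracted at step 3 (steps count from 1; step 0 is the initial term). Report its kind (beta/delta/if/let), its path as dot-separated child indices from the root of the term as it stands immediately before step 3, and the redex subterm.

Answer: beta at 1.1.0 : ((\y.(\z.y)) false)

Derivation:
step 0: (6 - (((6 + 3) - 7) - (let x = ((\y.(\z.y)) false) in (4 + 5))))
step 1: [delta@1.0.0] (6 - ((9 - 7) - (let x = ((\y.(\z.y)) false) in (4 + 5))))
step 2: [delta@1.0] (6 - (2 - (let x = ((\y.(\z.y)) false) in (4 + 5))))
step 3: [beta@1.1.0] (6 - (2 - (let x = (\z.false) in (4 + 5))))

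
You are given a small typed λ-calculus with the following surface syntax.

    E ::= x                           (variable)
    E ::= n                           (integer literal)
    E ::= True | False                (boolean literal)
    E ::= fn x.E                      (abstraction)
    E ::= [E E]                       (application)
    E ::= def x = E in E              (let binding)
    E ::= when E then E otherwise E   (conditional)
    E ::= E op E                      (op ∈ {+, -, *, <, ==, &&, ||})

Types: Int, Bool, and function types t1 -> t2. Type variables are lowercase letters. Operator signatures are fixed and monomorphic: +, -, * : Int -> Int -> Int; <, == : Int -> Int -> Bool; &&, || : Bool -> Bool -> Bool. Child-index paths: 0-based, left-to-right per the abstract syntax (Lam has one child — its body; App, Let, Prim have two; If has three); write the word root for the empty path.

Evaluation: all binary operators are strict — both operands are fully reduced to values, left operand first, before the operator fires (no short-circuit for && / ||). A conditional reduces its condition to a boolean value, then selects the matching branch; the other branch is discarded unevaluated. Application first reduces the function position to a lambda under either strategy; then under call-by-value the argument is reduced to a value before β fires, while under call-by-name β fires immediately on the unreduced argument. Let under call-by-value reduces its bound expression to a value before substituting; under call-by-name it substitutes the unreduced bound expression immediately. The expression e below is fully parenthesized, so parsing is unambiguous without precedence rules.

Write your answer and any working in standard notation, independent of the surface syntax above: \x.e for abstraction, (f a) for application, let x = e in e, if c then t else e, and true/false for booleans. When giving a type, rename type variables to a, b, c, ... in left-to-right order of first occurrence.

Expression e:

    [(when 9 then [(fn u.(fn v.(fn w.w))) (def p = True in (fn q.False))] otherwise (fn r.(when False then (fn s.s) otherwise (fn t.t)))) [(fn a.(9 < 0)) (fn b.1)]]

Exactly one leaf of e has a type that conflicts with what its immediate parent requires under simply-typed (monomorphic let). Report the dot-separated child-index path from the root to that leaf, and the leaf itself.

Working:
  unify Int ~ Bool
  FAIL: mismatch Int ~ Bool

Answer: 0.0 : 9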